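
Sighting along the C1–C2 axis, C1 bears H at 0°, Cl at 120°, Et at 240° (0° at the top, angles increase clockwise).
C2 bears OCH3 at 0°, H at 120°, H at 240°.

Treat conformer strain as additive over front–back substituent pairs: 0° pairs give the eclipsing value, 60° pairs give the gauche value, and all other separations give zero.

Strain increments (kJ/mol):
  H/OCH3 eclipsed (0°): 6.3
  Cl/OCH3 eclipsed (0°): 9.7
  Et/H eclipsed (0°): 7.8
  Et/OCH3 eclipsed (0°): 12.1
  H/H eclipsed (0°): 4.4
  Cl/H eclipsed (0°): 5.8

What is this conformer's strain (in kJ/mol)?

19.9 kJ/mol

This conformer (eclipsed): H(0°)/OCH3(0°) eclipsed 6.3; Cl(120°)/H(120°) eclipsed 5.8; Et(240°)/H(240°) eclipsed 7.8 → 19.9 kJ/mol.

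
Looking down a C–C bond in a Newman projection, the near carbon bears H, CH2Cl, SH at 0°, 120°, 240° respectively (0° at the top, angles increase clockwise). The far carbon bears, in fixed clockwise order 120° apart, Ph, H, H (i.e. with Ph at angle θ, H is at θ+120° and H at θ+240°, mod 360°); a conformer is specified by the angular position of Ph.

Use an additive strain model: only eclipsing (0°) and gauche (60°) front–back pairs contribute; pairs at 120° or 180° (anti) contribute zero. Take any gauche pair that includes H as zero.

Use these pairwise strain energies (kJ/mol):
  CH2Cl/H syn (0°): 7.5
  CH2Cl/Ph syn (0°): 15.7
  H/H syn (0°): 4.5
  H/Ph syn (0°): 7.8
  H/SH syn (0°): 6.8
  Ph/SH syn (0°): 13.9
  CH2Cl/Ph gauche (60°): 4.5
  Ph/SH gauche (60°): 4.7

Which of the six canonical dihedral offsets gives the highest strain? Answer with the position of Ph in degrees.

120°

Ph at 0° (eclipsed): H(0°)/Ph(0°) eclipsed 7.8; CH2Cl(120°)/H(120°) eclipsed 7.5; SH(240°)/H(240°) eclipsed 6.8 → 22.1 kJ/mol.
Ph at 60° (staggered): CH2Cl(120°)/Ph(60°) gauche 4.5 → 4.5 kJ/mol.
Ph at 120° (eclipsed): H(0°)/H(0°) eclipsed 4.5; CH2Cl(120°)/Ph(120°) eclipsed 15.7; SH(240°)/H(240°) eclipsed 6.8 → 27.0 kJ/mol.
Ph at 180° (staggered): CH2Cl(120°)/Ph(180°) gauche 4.5; SH(240°)/Ph(180°) gauche 4.7 → 9.2 kJ/mol.
Ph at 240° (eclipsed): H(0°)/H(0°) eclipsed 4.5; CH2Cl(120°)/H(120°) eclipsed 7.5; SH(240°)/Ph(240°) eclipsed 13.9 → 25.9 kJ/mol.
Ph at 300° (staggered): SH(240°)/Ph(300°) gauche 4.7 → 4.7 kJ/mol.
The maximum (27.0 kJ/mol) occurs with Ph at 120°.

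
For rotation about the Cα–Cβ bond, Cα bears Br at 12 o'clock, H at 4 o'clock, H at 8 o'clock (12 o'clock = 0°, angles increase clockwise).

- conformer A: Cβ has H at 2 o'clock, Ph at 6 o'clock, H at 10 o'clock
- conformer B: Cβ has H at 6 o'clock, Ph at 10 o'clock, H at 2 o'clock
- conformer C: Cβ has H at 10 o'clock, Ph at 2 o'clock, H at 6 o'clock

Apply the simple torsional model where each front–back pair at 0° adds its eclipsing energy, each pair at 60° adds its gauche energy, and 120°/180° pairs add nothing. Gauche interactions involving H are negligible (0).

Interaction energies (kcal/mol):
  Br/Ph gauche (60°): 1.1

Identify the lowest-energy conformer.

A (staggered): no non-H gauche contacts → 0.0 kcal/mol.
B (staggered): Br–Ph gauche; 1.1 = 1.1 kcal/mol.
C (staggered): Br–Ph gauche; 1.1 = 1.1 kcal/mol.
A has the lowest total (0.0 kcal/mol).

A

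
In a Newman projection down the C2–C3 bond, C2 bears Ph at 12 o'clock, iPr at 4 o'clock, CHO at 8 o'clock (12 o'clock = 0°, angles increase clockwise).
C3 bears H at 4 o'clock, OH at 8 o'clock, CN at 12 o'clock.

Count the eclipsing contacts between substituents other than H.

2

Non-H eclipsing pairs: Ph(0°)/CN(0°); CHO(240°)/OH(240°) — 2 interactions.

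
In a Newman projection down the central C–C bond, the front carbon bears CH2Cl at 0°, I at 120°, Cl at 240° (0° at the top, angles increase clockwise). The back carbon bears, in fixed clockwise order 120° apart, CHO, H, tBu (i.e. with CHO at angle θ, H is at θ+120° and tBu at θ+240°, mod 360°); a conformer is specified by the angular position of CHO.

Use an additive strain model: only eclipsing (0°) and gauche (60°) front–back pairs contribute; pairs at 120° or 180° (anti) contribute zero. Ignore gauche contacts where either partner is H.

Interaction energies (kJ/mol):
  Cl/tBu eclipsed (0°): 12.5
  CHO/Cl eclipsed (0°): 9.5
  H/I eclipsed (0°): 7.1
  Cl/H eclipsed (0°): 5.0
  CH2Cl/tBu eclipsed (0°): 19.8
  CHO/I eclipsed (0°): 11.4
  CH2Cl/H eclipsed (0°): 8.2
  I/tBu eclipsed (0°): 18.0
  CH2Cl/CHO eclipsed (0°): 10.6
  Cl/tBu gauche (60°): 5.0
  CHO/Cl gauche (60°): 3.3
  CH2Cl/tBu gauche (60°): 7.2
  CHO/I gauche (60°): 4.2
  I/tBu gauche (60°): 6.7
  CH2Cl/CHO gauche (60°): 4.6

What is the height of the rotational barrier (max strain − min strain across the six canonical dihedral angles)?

CHO at 0° (eclipsed): CH2Cl(0°)/CHO(0°) eclipsed 10.6; I(120°)/H(120°) eclipsed 7.1; Cl(240°)/tBu(240°) eclipsed 12.5 → 30.2 kJ/mol.
CHO at 60° (staggered): CH2Cl(0°)/CHO(60°) gauche 4.6; CH2Cl(0°)/tBu(300°) gauche 7.2; I(120°)/CHO(60°) gauche 4.2; Cl(240°)/tBu(300°) gauche 5.0 → 21.0 kJ/mol.
CHO at 120° (eclipsed): CH2Cl(0°)/tBu(0°) eclipsed 19.8; I(120°)/CHO(120°) eclipsed 11.4; Cl(240°)/H(240°) eclipsed 5.0 → 36.2 kJ/mol.
CHO at 180° (staggered): CH2Cl(0°)/tBu(60°) gauche 7.2; I(120°)/CHO(180°) gauche 4.2; I(120°)/tBu(60°) gauche 6.7; Cl(240°)/CHO(180°) gauche 3.3 → 21.4 kJ/mol.
CHO at 240° (eclipsed): CH2Cl(0°)/H(0°) eclipsed 8.2; I(120°)/tBu(120°) eclipsed 18.0; Cl(240°)/CHO(240°) eclipsed 9.5 → 35.7 kJ/mol.
CHO at 300° (staggered): CH2Cl(0°)/CHO(300°) gauche 4.6; I(120°)/tBu(180°) gauche 6.7; Cl(240°)/CHO(300°) gauche 3.3; Cl(240°)/tBu(180°) gauche 5.0 → 19.6 kJ/mol.
Max at 120° (36.2 kJ/mol), min at 300° (19.6 kJ/mol); barrier = 16.6 kJ/mol.

16.6 kJ/mol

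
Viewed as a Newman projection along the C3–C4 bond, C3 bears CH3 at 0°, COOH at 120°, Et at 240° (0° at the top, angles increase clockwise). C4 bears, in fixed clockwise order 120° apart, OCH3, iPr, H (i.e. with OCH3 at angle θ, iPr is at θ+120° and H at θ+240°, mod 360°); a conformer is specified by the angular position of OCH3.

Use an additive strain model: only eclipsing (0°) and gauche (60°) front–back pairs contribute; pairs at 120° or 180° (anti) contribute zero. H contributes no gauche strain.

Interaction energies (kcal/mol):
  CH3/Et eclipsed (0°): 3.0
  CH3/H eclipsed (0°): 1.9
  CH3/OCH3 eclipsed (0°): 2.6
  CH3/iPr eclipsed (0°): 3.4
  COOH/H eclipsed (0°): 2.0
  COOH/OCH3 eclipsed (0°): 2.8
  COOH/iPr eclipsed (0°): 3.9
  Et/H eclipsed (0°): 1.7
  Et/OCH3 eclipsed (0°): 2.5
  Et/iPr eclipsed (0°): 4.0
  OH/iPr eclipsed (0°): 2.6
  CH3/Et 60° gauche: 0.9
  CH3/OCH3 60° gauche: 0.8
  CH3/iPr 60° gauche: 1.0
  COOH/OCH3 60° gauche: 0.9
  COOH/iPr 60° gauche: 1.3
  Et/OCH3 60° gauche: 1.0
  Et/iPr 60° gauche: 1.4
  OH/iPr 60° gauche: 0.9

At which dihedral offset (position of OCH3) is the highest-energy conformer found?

OCH3 at 0° (eclipsed): CH3(0°)/OCH3(0°) eclipsed 2.6; COOH(120°)/iPr(120°) eclipsed 3.9; Et(240°)/H(240°) eclipsed 1.7 → 8.2 kcal/mol.
OCH3 at 60° (staggered): CH3(0°)/OCH3(60°) gauche 0.8; COOH(120°)/OCH3(60°) gauche 0.9; COOH(120°)/iPr(180°) gauche 1.3; Et(240°)/iPr(180°) gauche 1.4 → 4.4 kcal/mol.
OCH3 at 120° (eclipsed): CH3(0°)/H(0°) eclipsed 1.9; COOH(120°)/OCH3(120°) eclipsed 2.8; Et(240°)/iPr(240°) eclipsed 4.0 → 8.7 kcal/mol.
OCH3 at 180° (staggered): CH3(0°)/iPr(300°) gauche 1.0; COOH(120°)/OCH3(180°) gauche 0.9; Et(240°)/OCH3(180°) gauche 1.0; Et(240°)/iPr(300°) gauche 1.4 → 4.3 kcal/mol.
OCH3 at 240° (eclipsed): CH3(0°)/iPr(0°) eclipsed 3.4; COOH(120°)/H(120°) eclipsed 2.0; Et(240°)/OCH3(240°) eclipsed 2.5 → 7.9 kcal/mol.
OCH3 at 300° (staggered): CH3(0°)/OCH3(300°) gauche 0.8; CH3(0°)/iPr(60°) gauche 1.0; COOH(120°)/iPr(60°) gauche 1.3; Et(240°)/OCH3(300°) gauche 1.0 → 4.1 kcal/mol.
The maximum (8.7 kcal/mol) occurs with OCH3 at 120°.

120°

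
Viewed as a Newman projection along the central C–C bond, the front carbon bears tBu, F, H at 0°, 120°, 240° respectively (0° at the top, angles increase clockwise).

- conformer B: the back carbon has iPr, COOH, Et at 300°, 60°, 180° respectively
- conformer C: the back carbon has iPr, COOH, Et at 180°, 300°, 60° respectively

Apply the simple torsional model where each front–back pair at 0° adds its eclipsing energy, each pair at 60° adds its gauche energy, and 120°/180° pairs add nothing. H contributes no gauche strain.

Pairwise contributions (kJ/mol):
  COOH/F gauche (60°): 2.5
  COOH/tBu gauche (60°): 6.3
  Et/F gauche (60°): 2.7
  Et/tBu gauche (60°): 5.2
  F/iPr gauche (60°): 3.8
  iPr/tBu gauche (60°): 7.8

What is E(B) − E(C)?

+1.3 kJ/mol

B (staggered): tBu(0°)/iPr(300°) gauche 7.8; tBu(0°)/COOH(60°) gauche 6.3; F(120°)/COOH(60°) gauche 2.5; F(120°)/Et(180°) gauche 2.7 → 19.3 kJ/mol.
C (staggered): tBu(0°)/COOH(300°) gauche 6.3; tBu(0°)/Et(60°) gauche 5.2; F(120°)/iPr(180°) gauche 3.8; F(120°)/Et(60°) gauche 2.7 → 18.0 kJ/mol.
E(B) − E(C) = 19.3 − 18.0 = +1.3 kJ/mol.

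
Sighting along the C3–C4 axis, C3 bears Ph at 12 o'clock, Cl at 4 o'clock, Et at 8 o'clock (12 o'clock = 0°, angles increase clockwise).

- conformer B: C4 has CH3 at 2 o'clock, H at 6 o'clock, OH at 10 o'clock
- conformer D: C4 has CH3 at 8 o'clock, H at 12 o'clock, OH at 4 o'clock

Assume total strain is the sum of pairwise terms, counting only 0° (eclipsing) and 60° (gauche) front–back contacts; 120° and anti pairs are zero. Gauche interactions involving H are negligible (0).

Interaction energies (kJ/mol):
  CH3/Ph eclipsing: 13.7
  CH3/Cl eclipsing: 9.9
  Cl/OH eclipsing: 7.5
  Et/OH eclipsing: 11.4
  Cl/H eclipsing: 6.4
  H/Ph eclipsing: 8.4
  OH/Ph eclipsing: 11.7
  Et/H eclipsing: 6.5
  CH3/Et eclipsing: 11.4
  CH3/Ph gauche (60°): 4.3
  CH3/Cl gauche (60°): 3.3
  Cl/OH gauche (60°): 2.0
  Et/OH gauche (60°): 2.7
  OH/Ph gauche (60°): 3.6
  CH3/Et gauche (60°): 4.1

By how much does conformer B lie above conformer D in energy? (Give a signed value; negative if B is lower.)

B (staggered): Ph(0°)/CH3(60°) gauche 4.3; Ph(0°)/OH(300°) gauche 3.6; Cl(120°)/CH3(60°) gauche 3.3; Et(240°)/OH(300°) gauche 2.7 → 13.9 kJ/mol.
D (eclipsed): Ph(0°)/H(0°) eclipsed 8.4; Cl(120°)/OH(120°) eclipsed 7.5; Et(240°)/CH3(240°) eclipsed 11.4 → 27.3 kJ/mol.
E(B) − E(D) = 13.9 − 27.3 = -13.4 kJ/mol.

-13.4 kJ/mol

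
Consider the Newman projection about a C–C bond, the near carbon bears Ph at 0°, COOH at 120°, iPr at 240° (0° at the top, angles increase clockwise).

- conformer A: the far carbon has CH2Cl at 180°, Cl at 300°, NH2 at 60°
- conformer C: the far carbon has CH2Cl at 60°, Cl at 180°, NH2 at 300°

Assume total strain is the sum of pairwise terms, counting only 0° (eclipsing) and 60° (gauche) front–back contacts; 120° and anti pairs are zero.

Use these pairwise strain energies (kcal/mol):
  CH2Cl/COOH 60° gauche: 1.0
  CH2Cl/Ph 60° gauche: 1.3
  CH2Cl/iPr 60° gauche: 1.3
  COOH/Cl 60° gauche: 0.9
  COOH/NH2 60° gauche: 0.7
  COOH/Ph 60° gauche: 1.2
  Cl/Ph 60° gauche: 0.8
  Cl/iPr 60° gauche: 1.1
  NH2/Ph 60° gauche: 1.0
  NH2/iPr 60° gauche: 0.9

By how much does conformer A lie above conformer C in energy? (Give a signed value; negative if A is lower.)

A (staggered): Ph(0°)/Cl(300°) gauche 0.8; Ph(0°)/NH2(60°) gauche 1.0; COOH(120°)/CH2Cl(180°) gauche 1.0; COOH(120°)/NH2(60°) gauche 0.7; iPr(240°)/CH2Cl(180°) gauche 1.3; iPr(240°)/Cl(300°) gauche 1.1 → 5.9 kcal/mol.
C (staggered): Ph(0°)/CH2Cl(60°) gauche 1.3; Ph(0°)/NH2(300°) gauche 1.0; COOH(120°)/CH2Cl(60°) gauche 1.0; COOH(120°)/Cl(180°) gauche 0.9; iPr(240°)/Cl(180°) gauche 1.1; iPr(240°)/NH2(300°) gauche 0.9 → 6.2 kcal/mol.
E(A) − E(C) = 5.9 − 6.2 = -0.3 kcal/mol.

-0.3 kcal/mol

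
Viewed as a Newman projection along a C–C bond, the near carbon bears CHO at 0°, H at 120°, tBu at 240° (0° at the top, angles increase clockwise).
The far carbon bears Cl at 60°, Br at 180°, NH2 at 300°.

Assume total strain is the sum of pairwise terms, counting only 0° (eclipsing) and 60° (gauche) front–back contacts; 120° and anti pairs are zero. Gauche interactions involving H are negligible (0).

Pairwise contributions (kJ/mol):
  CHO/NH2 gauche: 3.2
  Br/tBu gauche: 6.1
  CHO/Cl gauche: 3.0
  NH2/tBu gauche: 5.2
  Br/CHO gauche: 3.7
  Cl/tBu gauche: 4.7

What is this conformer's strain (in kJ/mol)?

This conformer is staggered. CHO at 0° is gauche with Cl at 60° (3.0); CHO at 0° is gauche with NH2 at 300° (3.2); tBu at 240° is gauche with Br at 180° (6.1); tBu at 240° is gauche with NH2 at 300° (5.2). Total 17.5 kJ/mol.

17.5 kJ/mol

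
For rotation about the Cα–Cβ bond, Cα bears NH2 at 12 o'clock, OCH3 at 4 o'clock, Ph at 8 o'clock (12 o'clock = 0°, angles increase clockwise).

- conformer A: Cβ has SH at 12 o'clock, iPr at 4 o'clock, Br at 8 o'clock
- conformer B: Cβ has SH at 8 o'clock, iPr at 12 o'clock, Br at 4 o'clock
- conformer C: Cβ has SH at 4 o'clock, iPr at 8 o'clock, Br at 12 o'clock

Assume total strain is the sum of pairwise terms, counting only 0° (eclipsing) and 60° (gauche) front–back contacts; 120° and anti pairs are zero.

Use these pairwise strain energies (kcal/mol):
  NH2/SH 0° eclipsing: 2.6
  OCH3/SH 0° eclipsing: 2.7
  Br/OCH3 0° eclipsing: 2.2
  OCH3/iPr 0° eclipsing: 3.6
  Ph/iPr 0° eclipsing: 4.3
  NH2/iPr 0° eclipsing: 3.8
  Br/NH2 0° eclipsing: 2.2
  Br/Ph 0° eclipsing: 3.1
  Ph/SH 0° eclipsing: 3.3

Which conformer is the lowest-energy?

C

A (eclipsed): NH2(0°)/SH(0°) eclipsed 2.6; OCH3(120°)/iPr(120°) eclipsed 3.6; Ph(240°)/Br(240°) eclipsed 3.1 → 9.3 kcal/mol.
B (eclipsed): NH2(0°)/iPr(0°) eclipsed 3.8; OCH3(120°)/Br(120°) eclipsed 2.2; Ph(240°)/SH(240°) eclipsed 3.3 → 9.3 kcal/mol.
C (eclipsed): NH2(0°)/Br(0°) eclipsed 2.2; OCH3(120°)/SH(120°) eclipsed 2.7; Ph(240°)/iPr(240°) eclipsed 4.3 → 9.2 kcal/mol.
C has the lowest total (9.2 kcal/mol).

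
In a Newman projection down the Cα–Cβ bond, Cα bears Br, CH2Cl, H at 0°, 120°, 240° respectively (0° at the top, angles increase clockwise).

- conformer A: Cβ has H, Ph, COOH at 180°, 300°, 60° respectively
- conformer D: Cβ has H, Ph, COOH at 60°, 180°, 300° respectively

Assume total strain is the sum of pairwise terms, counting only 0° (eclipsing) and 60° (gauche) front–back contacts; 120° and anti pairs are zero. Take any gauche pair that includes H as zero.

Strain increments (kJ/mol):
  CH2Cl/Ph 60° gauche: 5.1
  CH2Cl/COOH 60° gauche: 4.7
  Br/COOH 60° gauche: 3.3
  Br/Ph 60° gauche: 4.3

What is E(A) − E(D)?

+3.9 kJ/mol

A (staggered): Br(0°)/Ph(300°) gauche 4.3; Br(0°)/COOH(60°) gauche 3.3; CH2Cl(120°)/COOH(60°) gauche 4.7 → 12.3 kJ/mol.
D (staggered): Br(0°)/COOH(300°) gauche 3.3; CH2Cl(120°)/Ph(180°) gauche 5.1 → 8.4 kJ/mol.
E(A) − E(D) = 12.3 − 8.4 = +3.9 kJ/mol.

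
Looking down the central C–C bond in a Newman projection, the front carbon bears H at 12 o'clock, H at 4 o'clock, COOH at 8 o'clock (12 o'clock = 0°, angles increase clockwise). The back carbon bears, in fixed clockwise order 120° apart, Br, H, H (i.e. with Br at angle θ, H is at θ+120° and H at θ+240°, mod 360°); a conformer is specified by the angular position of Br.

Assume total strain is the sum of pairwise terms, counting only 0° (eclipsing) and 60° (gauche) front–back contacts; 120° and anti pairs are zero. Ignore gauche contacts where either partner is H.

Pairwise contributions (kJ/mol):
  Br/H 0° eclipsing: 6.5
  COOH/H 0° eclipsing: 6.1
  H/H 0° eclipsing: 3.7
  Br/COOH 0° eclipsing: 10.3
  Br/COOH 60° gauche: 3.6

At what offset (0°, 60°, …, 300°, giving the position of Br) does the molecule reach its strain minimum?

Br at 0° is eclipsed. H at 0° is eclipsed with Br at 0° (6.5); H at 120° is eclipsed with H at 120° (3.7); COOH at 240° is eclipsed with H at 240° (6.1). Total 16.3 kJ/mol.
Br at 60° (staggered): no non-H gauche contacts → 0.0 kJ/mol.
Br at 120° is eclipsed. H at 0° is eclipsed with H at 0° (3.7); H at 120° is eclipsed with Br at 120° (6.5); COOH at 240° is eclipsed with H at 240° (6.1). Total 16.3 kJ/mol.
Br at 180° is staggered. COOH at 240° is gauche with Br at 180° (3.6). Total 3.6 kJ/mol.
Br at 240° is eclipsed. H at 0° is eclipsed with H at 0° (3.7); H at 120° is eclipsed with H at 120° (3.7); COOH at 240° is eclipsed with Br at 240° (10.3). Total 17.7 kJ/mol.
Br at 300° is staggered. COOH at 240° is gauche with Br at 300° (3.6). Total 3.6 kJ/mol.
The minimum (0.0 kJ/mol) occurs with Br at 60°.

60°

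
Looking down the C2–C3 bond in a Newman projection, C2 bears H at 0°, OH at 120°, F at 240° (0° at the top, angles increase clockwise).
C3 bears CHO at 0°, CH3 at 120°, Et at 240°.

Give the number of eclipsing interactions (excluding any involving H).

2

Non-H eclipsing pairs: OH(120°)/CH3(120°); F(240°)/Et(240°) — 2 interactions.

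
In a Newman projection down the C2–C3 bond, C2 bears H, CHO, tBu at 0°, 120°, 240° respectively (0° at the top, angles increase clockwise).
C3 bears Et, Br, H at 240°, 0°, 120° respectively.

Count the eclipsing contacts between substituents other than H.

Non-H eclipsing pairs: tBu(240°)/Et(240°) — 1 interaction.

1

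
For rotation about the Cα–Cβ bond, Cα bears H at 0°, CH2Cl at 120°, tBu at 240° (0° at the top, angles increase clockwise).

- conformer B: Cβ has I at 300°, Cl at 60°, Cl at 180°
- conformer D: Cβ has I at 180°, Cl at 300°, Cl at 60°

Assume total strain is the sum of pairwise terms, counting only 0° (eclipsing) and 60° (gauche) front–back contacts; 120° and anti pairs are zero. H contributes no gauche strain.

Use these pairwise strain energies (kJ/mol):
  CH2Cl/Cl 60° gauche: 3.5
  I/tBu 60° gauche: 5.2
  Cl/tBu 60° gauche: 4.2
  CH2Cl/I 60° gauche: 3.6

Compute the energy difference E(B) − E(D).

B is staggered. CH2Cl at 120° is gauche with Cl at 60° (3.5); CH2Cl at 120° is gauche with Cl at 180° (3.5); tBu at 240° is gauche with I at 300° (5.2); tBu at 240° is gauche with Cl at 180° (4.2). Total 16.4 kJ/mol.
D is staggered. CH2Cl at 120° is gauche with I at 180° (3.6); CH2Cl at 120° is gauche with Cl at 60° (3.5); tBu at 240° is gauche with I at 180° (5.2); tBu at 240° is gauche with Cl at 300° (4.2). Total 16.5 kJ/mol.
E(B) − E(D) = 16.4 − 16.5 = -0.1 kJ/mol.

-0.1 kJ/mol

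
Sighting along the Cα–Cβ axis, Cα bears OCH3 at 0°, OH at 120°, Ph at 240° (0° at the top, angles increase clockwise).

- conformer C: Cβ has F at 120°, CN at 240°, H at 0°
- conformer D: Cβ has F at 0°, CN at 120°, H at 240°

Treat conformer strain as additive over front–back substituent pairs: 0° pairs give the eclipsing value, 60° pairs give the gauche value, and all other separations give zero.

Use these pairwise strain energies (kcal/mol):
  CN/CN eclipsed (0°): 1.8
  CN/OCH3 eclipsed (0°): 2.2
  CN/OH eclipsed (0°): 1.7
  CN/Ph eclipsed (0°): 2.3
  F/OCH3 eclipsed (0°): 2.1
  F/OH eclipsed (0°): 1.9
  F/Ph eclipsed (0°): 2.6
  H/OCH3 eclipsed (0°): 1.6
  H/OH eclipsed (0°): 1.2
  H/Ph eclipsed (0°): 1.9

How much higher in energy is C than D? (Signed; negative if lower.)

C is eclipsed. OCH3 at 0° is eclipsed with H at 0° (1.6); OH at 120° is eclipsed with F at 120° (1.9); Ph at 240° is eclipsed with CN at 240° (2.3). Total 5.8 kcal/mol.
D is eclipsed. OCH3 at 0° is eclipsed with F at 0° (2.1); OH at 120° is eclipsed with CN at 120° (1.7); Ph at 240° is eclipsed with H at 240° (1.9). Total 5.7 kcal/mol.
E(C) − E(D) = 5.8 − 5.7 = +0.1 kcal/mol.

+0.1 kcal/mol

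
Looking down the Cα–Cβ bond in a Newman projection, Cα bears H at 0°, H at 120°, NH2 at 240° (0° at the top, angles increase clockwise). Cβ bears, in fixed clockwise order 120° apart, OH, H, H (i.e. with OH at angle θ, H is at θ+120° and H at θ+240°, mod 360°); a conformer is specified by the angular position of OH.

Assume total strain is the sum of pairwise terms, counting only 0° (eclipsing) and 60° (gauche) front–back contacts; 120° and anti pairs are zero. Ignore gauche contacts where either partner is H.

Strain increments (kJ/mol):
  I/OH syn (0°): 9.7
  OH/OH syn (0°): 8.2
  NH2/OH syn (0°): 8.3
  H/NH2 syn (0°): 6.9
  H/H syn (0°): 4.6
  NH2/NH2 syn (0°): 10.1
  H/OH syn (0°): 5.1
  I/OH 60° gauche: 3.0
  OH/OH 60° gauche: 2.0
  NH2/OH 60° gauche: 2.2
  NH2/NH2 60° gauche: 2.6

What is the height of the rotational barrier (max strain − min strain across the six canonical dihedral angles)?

17.5 kJ/mol

OH at 0° (eclipsed): H–OH eclipsed, H–H eclipsed, NH2–H eclipsed; 5.1 + 4.6 + 6.9 = 16.6 kJ/mol.
OH at 60° (staggered): no non-H gauche contacts → 0.0 kJ/mol.
OH at 120° (eclipsed): H–H eclipsed, H–OH eclipsed, NH2–H eclipsed; 4.6 + 5.1 + 6.9 = 16.6 kJ/mol.
OH at 180° (staggered): NH2–OH gauche; 2.2 = 2.2 kJ/mol.
OH at 240° (eclipsed): H–H eclipsed, H–H eclipsed, NH2–OH eclipsed; 4.6 + 4.6 + 8.3 = 17.5 kJ/mol.
OH at 300° (staggered): NH2–OH gauche; 2.2 = 2.2 kJ/mol.
Max at 240° (17.5 kJ/mol), min at 60° (0.0 kJ/mol); barrier = 17.5 kJ/mol.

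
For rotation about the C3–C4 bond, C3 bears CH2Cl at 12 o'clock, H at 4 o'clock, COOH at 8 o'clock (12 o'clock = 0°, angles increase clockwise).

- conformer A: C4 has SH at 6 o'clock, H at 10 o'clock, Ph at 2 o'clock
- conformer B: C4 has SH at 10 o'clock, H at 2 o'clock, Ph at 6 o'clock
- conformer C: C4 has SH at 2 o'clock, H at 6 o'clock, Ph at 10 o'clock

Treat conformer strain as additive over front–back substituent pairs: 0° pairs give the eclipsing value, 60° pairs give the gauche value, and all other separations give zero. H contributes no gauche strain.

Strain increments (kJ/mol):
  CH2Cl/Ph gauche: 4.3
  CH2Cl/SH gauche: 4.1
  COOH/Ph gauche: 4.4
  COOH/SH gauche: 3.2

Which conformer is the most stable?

A

A (staggered): CH2Cl(0°)/Ph(60°) gauche 4.3; COOH(240°)/SH(180°) gauche 3.2 → 7.5 kJ/mol.
B (staggered): CH2Cl(0°)/SH(300°) gauche 4.1; COOH(240°)/SH(300°) gauche 3.2; COOH(240°)/Ph(180°) gauche 4.4 → 11.7 kJ/mol.
C (staggered): CH2Cl(0°)/SH(60°) gauche 4.1; CH2Cl(0°)/Ph(300°) gauche 4.3; COOH(240°)/Ph(300°) gauche 4.4 → 12.8 kJ/mol.
A has the lowest total (7.5 kJ/mol).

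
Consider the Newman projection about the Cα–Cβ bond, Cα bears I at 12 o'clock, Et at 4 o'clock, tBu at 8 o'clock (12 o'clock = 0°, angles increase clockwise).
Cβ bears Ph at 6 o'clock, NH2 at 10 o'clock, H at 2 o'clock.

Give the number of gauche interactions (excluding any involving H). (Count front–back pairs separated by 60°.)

4

Non-H gauche pairs: I(0°)/NH2(300°); Et(120°)/Ph(180°); tBu(240°)/Ph(180°); tBu(240°)/NH2(300°) — 4 interactions.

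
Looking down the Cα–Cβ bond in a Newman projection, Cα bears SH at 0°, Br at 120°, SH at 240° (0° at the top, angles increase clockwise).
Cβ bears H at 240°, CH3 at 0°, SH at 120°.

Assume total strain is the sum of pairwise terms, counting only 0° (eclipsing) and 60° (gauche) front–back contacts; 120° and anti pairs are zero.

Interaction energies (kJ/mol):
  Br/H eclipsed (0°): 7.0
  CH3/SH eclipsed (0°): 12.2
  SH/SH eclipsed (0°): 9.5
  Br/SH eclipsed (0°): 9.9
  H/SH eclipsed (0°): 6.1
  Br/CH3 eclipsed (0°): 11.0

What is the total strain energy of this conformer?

28.2 kJ/mol

This conformer (eclipsed): SH(0°)/CH3(0°) eclipsed 12.2; Br(120°)/SH(120°) eclipsed 9.9; SH(240°)/H(240°) eclipsed 6.1 → 28.2 kJ/mol.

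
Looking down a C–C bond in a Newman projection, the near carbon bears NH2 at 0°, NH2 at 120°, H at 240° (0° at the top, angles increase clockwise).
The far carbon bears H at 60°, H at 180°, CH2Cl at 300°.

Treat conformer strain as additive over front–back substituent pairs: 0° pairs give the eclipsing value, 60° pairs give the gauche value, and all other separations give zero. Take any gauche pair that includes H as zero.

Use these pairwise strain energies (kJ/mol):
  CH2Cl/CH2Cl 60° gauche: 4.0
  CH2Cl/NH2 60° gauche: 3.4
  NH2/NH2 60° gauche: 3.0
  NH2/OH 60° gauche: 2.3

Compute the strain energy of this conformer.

3.4 kJ/mol

This conformer (staggered): NH2–CH2Cl gauche; 3.4 = 3.4 kJ/mol.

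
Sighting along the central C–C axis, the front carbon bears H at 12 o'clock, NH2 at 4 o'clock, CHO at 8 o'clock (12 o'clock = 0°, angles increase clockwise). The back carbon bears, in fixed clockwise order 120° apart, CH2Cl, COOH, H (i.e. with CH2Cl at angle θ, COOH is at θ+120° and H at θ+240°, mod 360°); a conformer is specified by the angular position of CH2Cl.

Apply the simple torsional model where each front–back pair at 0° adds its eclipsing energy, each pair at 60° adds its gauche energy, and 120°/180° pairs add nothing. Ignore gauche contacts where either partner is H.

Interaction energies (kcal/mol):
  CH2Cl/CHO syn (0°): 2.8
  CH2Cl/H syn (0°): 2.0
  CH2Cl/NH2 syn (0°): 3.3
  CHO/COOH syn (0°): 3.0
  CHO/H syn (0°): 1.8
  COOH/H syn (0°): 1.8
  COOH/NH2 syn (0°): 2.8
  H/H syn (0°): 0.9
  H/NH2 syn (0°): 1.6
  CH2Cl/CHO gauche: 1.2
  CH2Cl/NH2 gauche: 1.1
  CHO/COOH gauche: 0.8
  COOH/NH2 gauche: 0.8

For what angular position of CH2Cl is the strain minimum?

CH2Cl at 0° is eclipsed. H at 0° is eclipsed with CH2Cl at 0° (2.0); NH2 at 120° is eclipsed with COOH at 120° (2.8); CHO at 240° is eclipsed with H at 240° (1.8). Total 6.6 kcal/mol.
CH2Cl at 60° is staggered. NH2 at 120° is gauche with CH2Cl at 60° (1.1); NH2 at 120° is gauche with COOH at 180° (0.8); CHO at 240° is gauche with COOH at 180° (0.8). Total 2.7 kcal/mol.
CH2Cl at 120° is eclipsed. H at 0° is eclipsed with H at 0° (0.9); NH2 at 120° is eclipsed with CH2Cl at 120° (3.3); CHO at 240° is eclipsed with COOH at 240° (3.0). Total 7.2 kcal/mol.
CH2Cl at 180° is staggered. NH2 at 120° is gauche with CH2Cl at 180° (1.1); CHO at 240° is gauche with CH2Cl at 180° (1.2); CHO at 240° is gauche with COOH at 300° (0.8). Total 3.1 kcal/mol.
CH2Cl at 240° is eclipsed. H at 0° is eclipsed with COOH at 0° (1.8); NH2 at 120° is eclipsed with H at 120° (1.6); CHO at 240° is eclipsed with CH2Cl at 240° (2.8). Total 6.2 kcal/mol.
CH2Cl at 300° is staggered. NH2 at 120° is gauche with COOH at 60° (0.8); CHO at 240° is gauche with CH2Cl at 300° (1.2). Total 2.0 kcal/mol.
The minimum (2.0 kcal/mol) occurs with CH2Cl at 300°.

300°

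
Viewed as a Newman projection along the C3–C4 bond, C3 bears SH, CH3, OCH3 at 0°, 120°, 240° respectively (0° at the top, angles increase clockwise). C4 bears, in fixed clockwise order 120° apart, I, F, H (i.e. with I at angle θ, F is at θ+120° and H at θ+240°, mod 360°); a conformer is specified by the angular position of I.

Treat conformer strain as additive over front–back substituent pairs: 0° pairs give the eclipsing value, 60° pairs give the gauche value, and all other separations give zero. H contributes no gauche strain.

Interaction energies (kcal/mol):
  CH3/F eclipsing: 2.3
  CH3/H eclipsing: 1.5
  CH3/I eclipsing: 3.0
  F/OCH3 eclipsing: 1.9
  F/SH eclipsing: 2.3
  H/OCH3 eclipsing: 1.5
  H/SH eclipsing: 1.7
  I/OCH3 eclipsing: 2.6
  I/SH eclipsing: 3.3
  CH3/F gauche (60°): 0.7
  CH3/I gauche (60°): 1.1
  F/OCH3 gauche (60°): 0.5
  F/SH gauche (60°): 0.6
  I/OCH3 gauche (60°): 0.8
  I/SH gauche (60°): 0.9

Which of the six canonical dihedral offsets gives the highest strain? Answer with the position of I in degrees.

I at 0° (eclipsed): SH–I eclipsed, CH3–F eclipsed, OCH3–H eclipsed; 3.3 + 2.3 + 1.5 = 7.1 kcal/mol.
I at 60° (staggered): SH–I gauche, CH3–I gauche, CH3–F gauche, OCH3–F gauche; 0.9 + 1.1 + 0.7 + 0.5 = 3.2 kcal/mol.
I at 120° (eclipsed): SH–H eclipsed, CH3–I eclipsed, OCH3–F eclipsed; 1.7 + 3.0 + 1.9 = 6.6 kcal/mol.
I at 180° (staggered): SH–F gauche, CH3–I gauche, OCH3–I gauche, OCH3–F gauche; 0.6 + 1.1 + 0.8 + 0.5 = 3.0 kcal/mol.
I at 240° (eclipsed): SH–F eclipsed, CH3–H eclipsed, OCH3–I eclipsed; 2.3 + 1.5 + 2.6 = 6.4 kcal/mol.
I at 300° (staggered): SH–I gauche, SH–F gauche, CH3–F gauche, OCH3–I gauche; 0.9 + 0.6 + 0.7 + 0.8 = 3.0 kcal/mol.
The maximum (7.1 kcal/mol) occurs with I at 0°.

0°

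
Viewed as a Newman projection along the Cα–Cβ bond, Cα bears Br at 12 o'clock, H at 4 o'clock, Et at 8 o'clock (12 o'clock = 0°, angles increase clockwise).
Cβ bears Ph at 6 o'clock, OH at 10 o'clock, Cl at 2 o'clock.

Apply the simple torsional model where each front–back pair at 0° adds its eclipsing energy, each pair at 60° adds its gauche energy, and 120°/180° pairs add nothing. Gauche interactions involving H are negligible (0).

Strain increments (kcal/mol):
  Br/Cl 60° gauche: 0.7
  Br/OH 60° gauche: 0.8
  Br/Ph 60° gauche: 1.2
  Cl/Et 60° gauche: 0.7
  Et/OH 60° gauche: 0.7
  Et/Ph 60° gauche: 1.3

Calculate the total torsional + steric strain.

3.5 kcal/mol

This conformer is staggered. Br at 0° is gauche with OH at 300° (0.8); Br at 0° is gauche with Cl at 60° (0.7); Et at 240° is gauche with Ph at 180° (1.3); Et at 240° is gauche with OH at 300° (0.7). Total 3.5 kcal/mol.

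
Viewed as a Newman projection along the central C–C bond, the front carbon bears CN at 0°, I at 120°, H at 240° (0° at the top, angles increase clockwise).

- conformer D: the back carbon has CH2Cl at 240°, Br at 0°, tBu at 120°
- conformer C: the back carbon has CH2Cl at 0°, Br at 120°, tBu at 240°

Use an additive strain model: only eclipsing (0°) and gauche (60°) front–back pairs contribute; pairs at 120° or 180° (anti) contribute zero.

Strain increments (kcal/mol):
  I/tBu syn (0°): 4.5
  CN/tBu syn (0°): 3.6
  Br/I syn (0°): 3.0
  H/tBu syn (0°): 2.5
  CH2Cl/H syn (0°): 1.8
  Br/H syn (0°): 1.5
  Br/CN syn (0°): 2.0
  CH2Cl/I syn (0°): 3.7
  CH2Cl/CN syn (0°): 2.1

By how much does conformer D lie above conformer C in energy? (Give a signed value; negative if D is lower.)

+0.7 kcal/mol

D (eclipsed): CN–Br eclipsed, I–tBu eclipsed, H–CH2Cl eclipsed; 2.0 + 4.5 + 1.8 = 8.3 kcal/mol.
C (eclipsed): CN–CH2Cl eclipsed, I–Br eclipsed, H–tBu eclipsed; 2.1 + 3.0 + 2.5 = 7.6 kcal/mol.
E(D) − E(C) = 8.3 − 7.6 = +0.7 kcal/mol.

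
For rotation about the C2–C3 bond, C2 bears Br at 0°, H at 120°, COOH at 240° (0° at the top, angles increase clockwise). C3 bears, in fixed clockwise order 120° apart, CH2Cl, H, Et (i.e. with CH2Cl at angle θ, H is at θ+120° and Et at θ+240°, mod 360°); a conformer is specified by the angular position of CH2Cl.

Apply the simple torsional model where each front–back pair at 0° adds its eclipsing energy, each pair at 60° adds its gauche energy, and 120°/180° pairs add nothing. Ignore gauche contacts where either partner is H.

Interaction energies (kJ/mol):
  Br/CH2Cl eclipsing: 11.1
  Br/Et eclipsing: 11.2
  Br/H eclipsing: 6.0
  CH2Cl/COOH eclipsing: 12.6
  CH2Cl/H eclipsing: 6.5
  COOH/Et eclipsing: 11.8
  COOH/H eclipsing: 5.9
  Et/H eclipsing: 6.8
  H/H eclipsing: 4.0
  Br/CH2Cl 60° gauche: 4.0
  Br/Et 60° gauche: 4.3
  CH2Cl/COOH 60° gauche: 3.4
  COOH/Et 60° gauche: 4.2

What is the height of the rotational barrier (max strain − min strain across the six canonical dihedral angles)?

19.2 kJ/mol

CH2Cl at 0° (eclipsed): Br–CH2Cl eclipsed, H–H eclipsed, COOH–Et eclipsed; 11.1 + 4.0 + 11.8 = 26.9 kJ/mol.
CH2Cl at 60° (staggered): Br–CH2Cl gauche, Br–Et gauche, COOH–Et gauche; 4.0 + 4.3 + 4.2 = 12.5 kJ/mol.
CH2Cl at 120° (eclipsed): Br–Et eclipsed, H–CH2Cl eclipsed, COOH–H eclipsed; 11.2 + 6.5 + 5.9 = 23.6 kJ/mol.
CH2Cl at 180° (staggered): Br–Et gauche, COOH–CH2Cl gauche; 4.3 + 3.4 = 7.7 kJ/mol.
CH2Cl at 240° (eclipsed): Br–H eclipsed, H–Et eclipsed, COOH–CH2Cl eclipsed; 6.0 + 6.8 + 12.6 = 25.4 kJ/mol.
CH2Cl at 300° (staggered): Br–CH2Cl gauche, COOH–CH2Cl gauche, COOH–Et gauche; 4.0 + 3.4 + 4.2 = 11.6 kJ/mol.
Max at 0° (26.9 kJ/mol), min at 180° (7.7 kJ/mol); barrier = 19.2 kJ/mol.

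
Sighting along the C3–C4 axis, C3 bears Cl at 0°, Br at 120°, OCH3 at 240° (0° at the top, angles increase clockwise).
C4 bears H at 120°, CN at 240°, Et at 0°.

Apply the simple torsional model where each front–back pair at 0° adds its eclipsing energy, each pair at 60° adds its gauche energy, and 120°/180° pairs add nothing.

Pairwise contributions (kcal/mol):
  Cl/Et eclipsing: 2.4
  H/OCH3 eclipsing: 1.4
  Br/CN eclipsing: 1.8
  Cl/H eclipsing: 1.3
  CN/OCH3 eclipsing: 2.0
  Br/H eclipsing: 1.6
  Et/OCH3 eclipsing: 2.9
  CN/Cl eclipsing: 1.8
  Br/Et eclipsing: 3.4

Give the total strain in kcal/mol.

6.0 kcal/mol

This conformer (eclipsed): Cl(0°)/Et(0°) eclipsed 2.4; Br(120°)/H(120°) eclipsed 1.6; OCH3(240°)/CN(240°) eclipsed 2.0 → 6.0 kcal/mol.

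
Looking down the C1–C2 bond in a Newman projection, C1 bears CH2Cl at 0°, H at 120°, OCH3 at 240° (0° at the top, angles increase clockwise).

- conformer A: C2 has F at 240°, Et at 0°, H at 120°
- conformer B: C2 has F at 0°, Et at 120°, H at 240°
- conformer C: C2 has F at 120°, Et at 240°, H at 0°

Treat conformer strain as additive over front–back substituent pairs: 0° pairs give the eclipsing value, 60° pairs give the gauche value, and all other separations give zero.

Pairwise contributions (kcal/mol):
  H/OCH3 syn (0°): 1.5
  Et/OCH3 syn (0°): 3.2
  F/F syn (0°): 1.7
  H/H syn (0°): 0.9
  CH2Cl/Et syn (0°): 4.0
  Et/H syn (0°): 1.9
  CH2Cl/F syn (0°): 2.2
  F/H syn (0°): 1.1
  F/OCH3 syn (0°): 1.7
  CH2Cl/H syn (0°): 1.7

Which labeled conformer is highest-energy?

A is eclipsed. CH2Cl at 0° is eclipsed with Et at 0° (4.0); H at 120° is eclipsed with H at 120° (0.9); OCH3 at 240° is eclipsed with F at 240° (1.7). Total 6.6 kcal/mol.
B is eclipsed. CH2Cl at 0° is eclipsed with F at 0° (2.2); H at 120° is eclipsed with Et at 120° (1.9); OCH3 at 240° is eclipsed with H at 240° (1.5). Total 5.6 kcal/mol.
C is eclipsed. CH2Cl at 0° is eclipsed with H at 0° (1.7); H at 120° is eclipsed with F at 120° (1.1); OCH3 at 240° is eclipsed with Et at 240° (3.2). Total 6.0 kcal/mol.
A has the highest total (6.6 kcal/mol).

A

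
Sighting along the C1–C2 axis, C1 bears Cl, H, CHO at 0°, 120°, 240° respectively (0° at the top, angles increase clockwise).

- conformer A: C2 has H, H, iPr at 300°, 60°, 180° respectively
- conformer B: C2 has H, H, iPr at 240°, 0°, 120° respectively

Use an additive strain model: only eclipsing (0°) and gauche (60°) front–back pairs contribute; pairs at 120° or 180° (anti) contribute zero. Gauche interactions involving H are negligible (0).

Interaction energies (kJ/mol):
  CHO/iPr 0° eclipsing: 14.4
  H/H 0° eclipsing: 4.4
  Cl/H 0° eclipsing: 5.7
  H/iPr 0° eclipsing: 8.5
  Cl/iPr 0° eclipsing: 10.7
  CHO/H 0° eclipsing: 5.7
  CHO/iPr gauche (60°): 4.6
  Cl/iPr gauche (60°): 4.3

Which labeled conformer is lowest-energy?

A (staggered): CHO(240°)/iPr(180°) gauche 4.6 → 4.6 kJ/mol.
B (eclipsed): Cl(0°)/H(0°) eclipsed 5.7; H(120°)/iPr(120°) eclipsed 8.5; CHO(240°)/H(240°) eclipsed 5.7 → 19.9 kJ/mol.
A has the lowest total (4.6 kJ/mol).

A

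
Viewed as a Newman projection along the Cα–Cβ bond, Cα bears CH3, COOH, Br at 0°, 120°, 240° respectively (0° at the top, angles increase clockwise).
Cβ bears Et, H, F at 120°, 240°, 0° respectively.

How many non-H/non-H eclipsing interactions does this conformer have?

Non-H eclipsing pairs: CH3(0°)/F(0°); COOH(120°)/Et(120°) — 2 interactions.

2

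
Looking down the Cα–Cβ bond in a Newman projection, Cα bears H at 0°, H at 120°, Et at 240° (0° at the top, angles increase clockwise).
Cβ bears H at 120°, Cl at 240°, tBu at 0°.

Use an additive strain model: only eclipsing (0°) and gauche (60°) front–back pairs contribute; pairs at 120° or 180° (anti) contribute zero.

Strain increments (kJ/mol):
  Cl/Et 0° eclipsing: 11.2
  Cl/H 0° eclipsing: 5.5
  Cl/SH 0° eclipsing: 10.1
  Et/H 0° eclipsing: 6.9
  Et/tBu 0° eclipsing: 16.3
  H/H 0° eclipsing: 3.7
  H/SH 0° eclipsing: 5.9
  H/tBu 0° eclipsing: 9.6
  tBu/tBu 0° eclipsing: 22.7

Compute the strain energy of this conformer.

This conformer (eclipsed): H–tBu eclipsed, H–H eclipsed, Et–Cl eclipsed; 9.6 + 3.7 + 11.2 = 24.5 kJ/mol.

24.5 kJ/mol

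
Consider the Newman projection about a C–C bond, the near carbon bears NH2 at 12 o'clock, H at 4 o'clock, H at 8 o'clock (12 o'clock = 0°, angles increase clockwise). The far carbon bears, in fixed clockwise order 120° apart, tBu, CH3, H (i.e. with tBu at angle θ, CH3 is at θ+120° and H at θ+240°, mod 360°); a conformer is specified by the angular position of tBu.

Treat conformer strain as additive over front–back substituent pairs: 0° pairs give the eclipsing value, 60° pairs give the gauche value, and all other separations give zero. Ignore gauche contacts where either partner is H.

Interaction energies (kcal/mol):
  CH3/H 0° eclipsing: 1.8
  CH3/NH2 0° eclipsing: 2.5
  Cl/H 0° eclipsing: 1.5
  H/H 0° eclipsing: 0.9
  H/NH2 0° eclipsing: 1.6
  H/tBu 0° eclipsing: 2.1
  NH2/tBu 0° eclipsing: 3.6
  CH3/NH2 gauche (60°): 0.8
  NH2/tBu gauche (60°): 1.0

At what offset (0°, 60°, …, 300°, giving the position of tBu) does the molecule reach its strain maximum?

0°

tBu at 0° (eclipsed): NH2(0°)/tBu(0°) eclipsed 3.6; H(120°)/CH3(120°) eclipsed 1.8; H(240°)/H(240°) eclipsed 0.9 → 6.3 kcal/mol.
tBu at 60° (staggered): NH2(0°)/tBu(60°) gauche 1.0 → 1.0 kcal/mol.
tBu at 120° (eclipsed): NH2(0°)/H(0°) eclipsed 1.6; H(120°)/tBu(120°) eclipsed 2.1; H(240°)/CH3(240°) eclipsed 1.8 → 5.5 kcal/mol.
tBu at 180° (staggered): NH2(0°)/CH3(300°) gauche 0.8 → 0.8 kcal/mol.
tBu at 240° (eclipsed): NH2(0°)/CH3(0°) eclipsed 2.5; H(120°)/H(120°) eclipsed 0.9; H(240°)/tBu(240°) eclipsed 2.1 → 5.5 kcal/mol.
tBu at 300° (staggered): NH2(0°)/tBu(300°) gauche 1.0; NH2(0°)/CH3(60°) gauche 0.8 → 1.8 kcal/mol.
The maximum (6.3 kcal/mol) occurs with tBu at 0°.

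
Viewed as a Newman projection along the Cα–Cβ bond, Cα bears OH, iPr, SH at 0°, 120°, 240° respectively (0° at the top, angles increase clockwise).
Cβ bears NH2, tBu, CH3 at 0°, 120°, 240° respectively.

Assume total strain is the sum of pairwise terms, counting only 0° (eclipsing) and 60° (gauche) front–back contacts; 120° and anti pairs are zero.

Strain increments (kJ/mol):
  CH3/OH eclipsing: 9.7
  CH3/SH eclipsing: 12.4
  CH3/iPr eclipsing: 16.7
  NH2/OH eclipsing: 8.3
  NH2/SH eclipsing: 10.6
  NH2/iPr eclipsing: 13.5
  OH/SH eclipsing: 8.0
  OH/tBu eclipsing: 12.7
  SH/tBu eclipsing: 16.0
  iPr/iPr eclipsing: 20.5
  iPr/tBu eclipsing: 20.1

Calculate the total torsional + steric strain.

40.8 kJ/mol

This conformer is eclipsed. OH at 0° is eclipsed with NH2 at 0° (8.3); iPr at 120° is eclipsed with tBu at 120° (20.1); SH at 240° is eclipsed with CH3 at 240° (12.4). Total 40.8 kJ/mol.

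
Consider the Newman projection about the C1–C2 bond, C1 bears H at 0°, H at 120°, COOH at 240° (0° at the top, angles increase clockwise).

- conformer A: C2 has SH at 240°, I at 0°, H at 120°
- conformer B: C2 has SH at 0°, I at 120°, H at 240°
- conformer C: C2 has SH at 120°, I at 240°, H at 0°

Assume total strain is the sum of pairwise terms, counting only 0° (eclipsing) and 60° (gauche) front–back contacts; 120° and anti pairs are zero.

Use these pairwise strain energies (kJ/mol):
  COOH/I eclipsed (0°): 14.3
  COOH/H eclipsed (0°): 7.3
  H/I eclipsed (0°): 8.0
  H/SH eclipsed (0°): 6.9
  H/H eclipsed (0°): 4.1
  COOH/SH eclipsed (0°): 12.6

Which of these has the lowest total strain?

A is eclipsed. H at 0° is eclipsed with I at 0° (8.0); H at 120° is eclipsed with H at 120° (4.1); COOH at 240° is eclipsed with SH at 240° (12.6). Total 24.7 kJ/mol.
B is eclipsed. H at 0° is eclipsed with SH at 0° (6.9); H at 120° is eclipsed with I at 120° (8.0); COOH at 240° is eclipsed with H at 240° (7.3). Total 22.2 kJ/mol.
C is eclipsed. H at 0° is eclipsed with H at 0° (4.1); H at 120° is eclipsed with SH at 120° (6.9); COOH at 240° is eclipsed with I at 240° (14.3). Total 25.3 kJ/mol.
B has the lowest total (22.2 kJ/mol).

B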